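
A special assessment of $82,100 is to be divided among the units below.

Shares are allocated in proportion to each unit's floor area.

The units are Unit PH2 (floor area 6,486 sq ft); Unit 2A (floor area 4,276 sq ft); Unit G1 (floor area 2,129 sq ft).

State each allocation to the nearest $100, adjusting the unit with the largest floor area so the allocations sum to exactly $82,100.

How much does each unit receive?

Unit PH2: $41,300 | Unit 2A: $27,200 | Unit G1: $13,600

Floor area total: 6,486 + 4,276 + 2,129 = 12,891.
Proportional shares: Unit PH2 41,307.94; Unit 2A 27,232.92; Unit G1 13,559.14.
After rounding ($100): Unit PH2 $41,300; Unit 2A $27,200; Unit G1 $13,600. Sum = $82,100.
Sum already equals the total — no adjustment.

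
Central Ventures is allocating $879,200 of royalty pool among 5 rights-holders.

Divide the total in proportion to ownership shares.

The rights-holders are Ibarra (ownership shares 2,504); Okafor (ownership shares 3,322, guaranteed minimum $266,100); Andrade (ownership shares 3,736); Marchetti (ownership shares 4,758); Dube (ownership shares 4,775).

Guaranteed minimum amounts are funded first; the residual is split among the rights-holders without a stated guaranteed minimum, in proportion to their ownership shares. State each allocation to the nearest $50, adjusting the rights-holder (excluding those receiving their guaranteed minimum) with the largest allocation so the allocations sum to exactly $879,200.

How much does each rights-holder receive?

Ibarra: $97,350 | Okafor: $266,100 | Andrade: $145,200 | Marchetti: $184,950 | Dube: $185,600

Guaranteed amounts: Okafor $266,100. Remaining pool $613,100.
Remaining pool split over remaining ownership shares 15,773: Ibarra 97,331.03 → $97,350; Andrade 145,219.15 → $145,200; Marchetti 184,944.51 → $184,950; Dube 185,605.31 → $185,600.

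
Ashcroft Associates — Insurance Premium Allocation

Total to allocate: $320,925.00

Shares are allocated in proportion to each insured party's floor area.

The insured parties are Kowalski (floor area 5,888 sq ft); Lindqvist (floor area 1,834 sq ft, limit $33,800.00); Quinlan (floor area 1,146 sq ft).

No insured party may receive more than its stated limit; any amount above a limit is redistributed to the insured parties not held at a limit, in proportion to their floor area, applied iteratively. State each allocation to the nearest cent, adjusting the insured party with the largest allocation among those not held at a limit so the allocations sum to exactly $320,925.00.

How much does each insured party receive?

Sum of floor area: 8,868.
Unconstrained shares: Kowalski 213,081.4614; Lindqvist 66,370.8221; Quinlan 41,472.7165.
Cap binds for Lindqvist ($33,800.00); residual $287,125.00 reallocated over remaining floor area 7,034.
Remaining shares: Kowalski 240,345.7492 → $240,345.75; Quinlan 46,779.2508 → $46,779.25.

Kowalski: $240,345.75 · Lindqvist: $33,800.00 · Quinlan: $46,779.25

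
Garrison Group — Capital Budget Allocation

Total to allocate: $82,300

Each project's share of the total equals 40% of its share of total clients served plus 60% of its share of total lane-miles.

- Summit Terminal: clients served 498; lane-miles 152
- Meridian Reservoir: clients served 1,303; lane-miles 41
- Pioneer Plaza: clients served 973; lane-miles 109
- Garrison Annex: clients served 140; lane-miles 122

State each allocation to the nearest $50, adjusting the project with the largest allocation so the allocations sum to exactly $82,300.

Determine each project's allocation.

Clients served total 2,914; lane-miles total 424.
Combined weights (40% clients served + 60% lane-miles): Summit Terminal 0.2835; Meridian Reservoir 0.2369; Pioneer Plaza 0.2878; Garrison Annex 0.1919.
Raw shares: Summit Terminal 23,328.26; Meridian Reservoir 19,495.19; Pioneer Plaza 23,686.55; Garrison Annex 15,790.00.
At nearest $50: Summit Terminal $23,350; Meridian Reservoir $19,500; Pioneer Plaza $23,700; Garrison Annex $15,800. Sum = $82,350.
Difference $82,300 − $82,350 = −$50 applied to largest allocation (Pioneer Plaza): Pioneer Plaza becomes $23,650.

Summit Terminal: $23,350; Meridian Reservoir: $19,500; Pioneer Plaza: $23,650; Garrison Annex: $15,800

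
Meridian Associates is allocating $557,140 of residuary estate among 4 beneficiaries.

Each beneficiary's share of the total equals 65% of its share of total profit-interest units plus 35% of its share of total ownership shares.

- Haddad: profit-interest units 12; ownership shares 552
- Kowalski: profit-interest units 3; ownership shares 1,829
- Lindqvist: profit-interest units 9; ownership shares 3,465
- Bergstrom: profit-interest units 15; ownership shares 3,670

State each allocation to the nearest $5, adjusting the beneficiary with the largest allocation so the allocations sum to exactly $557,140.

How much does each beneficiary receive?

Haddad: $122,740; Kowalski: $65,335; Lindqvist: $154,575; Bergstrom: $214,490

Profit-interest units total 39; ownership shares total 9,516.
Blended shares (65% profit-interest units + 35% ownership shares): Haddad 0.2203; Kowalski 0.1173; Lindqvist 0.2774; Bergstrom 0.3850.
Unrounded shares: Haddad 122,739.42; Kowalski 65,336.32; Lindqvist 154,574.73; Bergstrom 214,489.53.
After rounding ($5): Haddad $122,740; Kowalski $65,335; Lindqvist $154,575; Bergstrom $214,490. Sum = $557,140.
No rounding difference to absorb.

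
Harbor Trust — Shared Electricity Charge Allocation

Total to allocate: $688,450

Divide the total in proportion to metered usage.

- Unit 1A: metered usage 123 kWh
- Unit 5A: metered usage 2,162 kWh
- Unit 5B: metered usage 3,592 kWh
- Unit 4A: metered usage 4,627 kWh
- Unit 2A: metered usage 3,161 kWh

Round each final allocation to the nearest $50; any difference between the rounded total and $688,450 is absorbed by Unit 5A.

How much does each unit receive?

Metered usage total: 13,665.
Proportional shares: Unit 1A 123/13,665 × $688,450 = 6,196.81; Unit 5A 2,162/13,665 × $688,450 = 108,922.71; Unit 5B 3,592/13,665 × $688,450 = 180,966.88; Unit 4A 4,627/13,665 × $688,450 = 233,110.73; Unit 2A 3,161/13,665 × $688,450 = 159,252.87.
At nearest $50: Unit 1A $6,200; Unit 5A $108,900; Unit 5B $180,950; Unit 4A $233,100; Unit 2A $159,250. Sum = $688,400.
Difference $688,450 − $688,400 = +$50 applied to Unit 5A: Unit 5A becomes $108,950.

Unit 1A: $6,200 | Unit 5A: $108,950 | Unit 5B: $180,950 | Unit 4A: $233,100 | Unit 2A: $159,250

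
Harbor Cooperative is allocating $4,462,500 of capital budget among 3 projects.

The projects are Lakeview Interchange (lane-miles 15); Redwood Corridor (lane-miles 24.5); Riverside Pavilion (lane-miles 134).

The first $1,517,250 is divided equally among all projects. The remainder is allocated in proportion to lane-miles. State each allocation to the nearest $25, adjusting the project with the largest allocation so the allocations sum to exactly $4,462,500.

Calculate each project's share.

Lakeview Interchange: $760,375 · Redwood Corridor: $921,650 · Riverside Pavilion: $2,780,475

Equal tier: $1,517,250 ÷ 3 = $505,750 apiece.
Remainder $2,945,250 by lane-miles (total 173.5): Lakeview Interchange 254,632.56 → $254,625; Redwood Corridor 415,899.86 → $415,900; Riverside Pavilion 2,274,717.58 → $2,274,725.
Totals: Lakeview Interchange $505,750 + $254,625 = $760,375; Redwood Corridor $505,750 + $415,900 = $921,650; Riverside Pavilion $505,750 + $2,274,725 = $2,780,475.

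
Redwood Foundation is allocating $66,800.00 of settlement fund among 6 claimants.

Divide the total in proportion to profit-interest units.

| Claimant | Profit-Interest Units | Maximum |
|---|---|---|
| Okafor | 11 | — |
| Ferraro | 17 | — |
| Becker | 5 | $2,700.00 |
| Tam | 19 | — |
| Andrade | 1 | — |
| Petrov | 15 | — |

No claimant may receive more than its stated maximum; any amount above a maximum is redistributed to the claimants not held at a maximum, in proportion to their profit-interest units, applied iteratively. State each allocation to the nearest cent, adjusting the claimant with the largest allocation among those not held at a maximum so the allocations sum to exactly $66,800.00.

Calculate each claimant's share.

Okafor: $11,192.06 | Ferraro: $17,296.83 | Becker: $2,700.00 | Tam: $19,331.75 | Andrade: $1,017.46 | Petrov: $15,261.90

Total profit-interest units = 68.
Pro-rata shares before constraints: Okafor 10,805.8824; Ferraro 16,700.0000; Becker 4,911.7647; Tam 18,664.7059; Andrade 982.3529; Petrov 14,735.2941.
Held at cap: Becker ($2,700.00); residual $64,100.00 reallocated over remaining profit-interest units 63.
Remaining shares: Okafor 11,192.0635 → $11,192.06; Ferraro 17,296.8254 → $17,296.83; Tam 19,331.7460 → $19,331.75; Andrade 1,017.4603 → $1,017.46; Petrov 15,261.9048 → $15,261.90.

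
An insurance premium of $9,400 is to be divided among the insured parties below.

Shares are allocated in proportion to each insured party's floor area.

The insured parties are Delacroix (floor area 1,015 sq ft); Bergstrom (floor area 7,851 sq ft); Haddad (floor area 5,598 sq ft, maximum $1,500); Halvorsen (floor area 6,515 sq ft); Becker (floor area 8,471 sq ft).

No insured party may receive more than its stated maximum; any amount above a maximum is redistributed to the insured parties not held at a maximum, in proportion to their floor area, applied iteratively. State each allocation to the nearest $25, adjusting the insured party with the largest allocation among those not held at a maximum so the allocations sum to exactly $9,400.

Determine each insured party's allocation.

Sum of floor area: 29,450.
Pro-rata shares before constraints: Delacroix 323.97; Bergstrom 2,505.92; Haddad 1,786.80; Halvorsen 2,079.49; Becker 2,703.82.
Cap binds for Haddad ($1,500); residual $7,900 reallocated over remaining floor area 23,852.
Redistributed shares: Delacroix 336.18 → $325; Bergstrom 2,600.32 → $2,600; Halvorsen 2,157.83 → $2,150; Becker 2,805.67 → $2,800.
Rounding difference +$25 applied to Becker → $2,825.

Delacroix: $325 | Bergstrom: $2,600 | Haddad: $1,500 | Halvorsen: $2,150 | Becker: $2,825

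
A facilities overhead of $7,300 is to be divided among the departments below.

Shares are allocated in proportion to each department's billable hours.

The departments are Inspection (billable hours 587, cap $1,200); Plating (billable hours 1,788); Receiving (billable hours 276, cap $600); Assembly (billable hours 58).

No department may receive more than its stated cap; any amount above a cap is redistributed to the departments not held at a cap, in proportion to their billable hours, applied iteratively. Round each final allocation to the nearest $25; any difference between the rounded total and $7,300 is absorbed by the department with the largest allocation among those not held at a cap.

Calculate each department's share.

Sum of billable hours: 2,709.
Proportional shares (ignoring caps): Inspection 1,581.80; Plating 4,818.16; Receiving 743.74; Assembly 156.29.
Capped: Inspection ($1,200), Receiving ($600); residual $5,500 reallocated over remaining billable hours 1,846.
Redistributed shares: Plating 5,327.19 → $5,325; Assembly 172.81 → $175.

Inspection: $1,200; Plating: $5,325; Receiving: $600; Assembly: $175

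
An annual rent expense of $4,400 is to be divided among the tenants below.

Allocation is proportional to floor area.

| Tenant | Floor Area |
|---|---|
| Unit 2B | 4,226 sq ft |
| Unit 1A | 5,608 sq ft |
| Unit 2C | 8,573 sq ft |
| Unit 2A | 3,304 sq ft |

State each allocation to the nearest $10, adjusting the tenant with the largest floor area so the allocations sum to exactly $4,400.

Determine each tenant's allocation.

Floor area total: 21,711.
Unrounded shares: Unit 2B 4,226/21,711 × $4,400 = 856.45; Unit 1A 5,608/21,711 × $4,400 = 1,136.53; Unit 2C 8,573/21,711 × $4,400 = 1,737.42; Unit 2A 3,304/21,711 × $4,400 = 669.60.
Rounded to nearest $10: Unit 2B $860; Unit 1A $1,140; Unit 2C $1,740; Unit 2A $670. Sum = $4,410.
Difference $4,400 − $4,410 = −$10 applied to largest floor area (Unit 2C): Unit 2C becomes $1,730.

Unit 2B: $860 · Unit 1A: $1,140 · Unit 2C: $1,730 · Unit 2A: $670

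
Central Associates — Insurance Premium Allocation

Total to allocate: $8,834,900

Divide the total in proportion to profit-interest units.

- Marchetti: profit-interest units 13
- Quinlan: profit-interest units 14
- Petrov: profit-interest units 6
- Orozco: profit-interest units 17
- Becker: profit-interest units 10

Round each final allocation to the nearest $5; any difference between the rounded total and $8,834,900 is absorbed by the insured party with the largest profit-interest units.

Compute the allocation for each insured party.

Total profit-interest units = 13 + 14 + 6 + 17 + 10 = 60.
Pro-rata amounts: Marchetti 1,914,228.33; Quinlan 2,061,476.67; Petrov 883,490.00; Orozco 2,503,221.67; Becker 1,472,483.33.
Rounded to nearest $5: Marchetti $1,914,230; Quinlan $2,061,475; Petrov $883,490; Orozco $2,503,220; Becker $1,472,485. Sum = $8,834,900.
No rounding difference to absorb.

Marchetti: $1,914,230 · Quinlan: $2,061,475 · Petrov: $883,490 · Orozco: $2,503,220 · Becker: $1,472,485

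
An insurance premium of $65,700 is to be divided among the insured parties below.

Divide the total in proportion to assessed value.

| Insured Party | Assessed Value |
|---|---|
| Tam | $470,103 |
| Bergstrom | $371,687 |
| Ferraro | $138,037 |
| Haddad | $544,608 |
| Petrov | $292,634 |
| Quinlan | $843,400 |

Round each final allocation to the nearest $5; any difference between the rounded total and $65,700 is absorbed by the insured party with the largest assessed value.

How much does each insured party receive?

Tam: $11,610 | Bergstrom: $9,180 | Ferraro: $3,410 | Haddad: $13,450 | Petrov: $7,225 | Quinlan: $20,825

Combined assessed value = 2,660,469.
Unrounded shares: Tam 470,103/2,660,469 × $65,700 = 11,609.14; Bergstrom 371,687/2,660,469 × $65,700 = 9,178.77; Ferraro 138,037/2,660,469 × $65,700 = 3,408.81; Haddad 544,608/2,660,469 × $65,700 = 13,449.04; Petrov 292,634/2,660,469 × $65,700 = 7,226.57; Quinlan 843,400/2,660,469 × $65,700 = 20,827.67.
At nearest $5: Tam $11,610; Bergstrom $9,180; Ferraro $3,410; Haddad $13,450; Petrov $7,225; Quinlan $20,830. Sum = $65,705.
Difference $65,700 − $65,705 = −$5 applied to largest assessed value (Quinlan): Quinlan becomes $20,825.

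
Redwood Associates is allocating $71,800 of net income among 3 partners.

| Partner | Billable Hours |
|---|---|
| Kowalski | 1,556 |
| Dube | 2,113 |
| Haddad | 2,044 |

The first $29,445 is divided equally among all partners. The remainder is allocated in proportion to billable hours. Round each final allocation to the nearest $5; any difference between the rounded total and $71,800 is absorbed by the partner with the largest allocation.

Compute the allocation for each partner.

Kowalski: $21,350 | Dube: $25,480 | Haddad: $24,970

$29,445 shared equally gives $9,815 per partner.
Remainder $42,355 by billable hours (total 5,713): Kowalski 11,535.86 → $11,535; Dube 15,665.34 → $15,665; Haddad 15,153.79 → $15,155.
Totals: Kowalski $9,815 + $11,535 = $21,350; Dube $9,815 + $15,665 = $25,480; Haddad $9,815 + $15,155 = $24,970.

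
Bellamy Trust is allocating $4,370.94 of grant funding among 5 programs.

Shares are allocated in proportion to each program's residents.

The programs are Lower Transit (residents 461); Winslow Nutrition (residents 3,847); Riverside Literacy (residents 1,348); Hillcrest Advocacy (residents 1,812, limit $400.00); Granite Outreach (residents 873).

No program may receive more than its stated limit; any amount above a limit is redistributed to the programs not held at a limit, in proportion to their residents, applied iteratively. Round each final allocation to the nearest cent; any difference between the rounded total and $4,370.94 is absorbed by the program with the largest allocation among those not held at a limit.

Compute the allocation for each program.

Sum of residents: 8,341.
Unconstrained shares: Lower Transit 241.5781; Winslow Nutrition 2,015.9461; Riverside Literacy 706.3934; Hillcrest Advocacy 949.5436; Granite Outreach 457.4788.
Cap binds for Hillcrest Advocacy ($400.00); balance $3,970.94 reallocated over remaining residents 6,529.
Redistributed shares: Lower Transit 280.3804 → $280.38; Winslow Nutrition 2,339.7467 → $2,339.75; Riverside Literacy 819.8541 → $819.85; Granite Outreach 530.9589 → $530.96.

Lower Transit: $280.38 · Winslow Nutrition: $2,339.75 · Riverside Literacy: $819.85 · Hillcrest Advocacy: $400.00 · Granite Outreach: $530.96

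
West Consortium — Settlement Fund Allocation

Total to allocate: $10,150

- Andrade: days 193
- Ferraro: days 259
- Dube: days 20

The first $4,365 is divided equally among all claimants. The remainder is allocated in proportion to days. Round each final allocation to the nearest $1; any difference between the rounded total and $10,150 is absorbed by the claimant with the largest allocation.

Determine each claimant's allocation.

Andrade: $3,820 | Ferraro: $4,630 | Dube: $1,700

First tranche $4,365 split equally: $1,455 each.
Remainder $5,785 by days (total 472): Andrade 2,365.48 → $2,365; Ferraro 3,174.40 → $3,174; Dube 245.13 → $245.
Rounding difference +$1 on remainder applied to Ferraro.
Totals: Andrade $1,455 + $2,365 = $3,820; Ferraro $1,455 + $3,175 = $4,630; Dube $1,455 + $245 = $1,700.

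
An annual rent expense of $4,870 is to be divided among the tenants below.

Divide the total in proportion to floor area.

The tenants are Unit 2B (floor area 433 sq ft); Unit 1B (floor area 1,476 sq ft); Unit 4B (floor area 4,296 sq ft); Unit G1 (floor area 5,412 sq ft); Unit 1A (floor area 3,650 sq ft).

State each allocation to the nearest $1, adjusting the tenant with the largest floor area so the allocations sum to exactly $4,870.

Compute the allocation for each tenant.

Unit 2B: $138 · Unit 1B: $471 · Unit 4B: $1,370 · Unit G1: $1,727 · Unit 1A: $1,164

Floor area total: 15,267.
Raw shares: Unit 2B 433/15,267 × $4,870 = 138.12; Unit 1B 1,476/15,267 × $4,870 = 470.83; Unit 4B 4,296/15,267 × $4,870 = 1,370.38; Unit G1 5,412/15,267 × $4,870 = 1,726.37; Unit 1A 3,650/15,267 × $4,870 = 1,164.31.
After rounding ($1): Unit 2B $138; Unit 1B $471; Unit 4B $1,370; Unit G1 $1,726; Unit 1A $1,164. Sum = $4,869.
Difference $4,870 − $4,869 = +$1 applied to largest floor area (Unit G1): Unit G1 becomes $1,727.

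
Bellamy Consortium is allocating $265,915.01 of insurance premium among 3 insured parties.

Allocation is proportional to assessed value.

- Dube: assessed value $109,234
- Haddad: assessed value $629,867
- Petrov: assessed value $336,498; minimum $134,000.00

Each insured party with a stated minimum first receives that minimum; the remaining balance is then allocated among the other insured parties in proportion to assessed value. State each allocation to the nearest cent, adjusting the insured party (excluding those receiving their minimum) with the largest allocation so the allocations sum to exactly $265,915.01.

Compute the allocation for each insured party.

Fund the minimums — Petrov $134,000.00. Remaining pool $131,915.01.
Remaining pool split over remaining assessed value 739,101: Dube 19,496.1233 → $19,496.12; Haddad 112,418.8867 → $112,418.89.

Dube: $19,496.12 | Haddad: $112,418.89 | Petrov: $134,000.00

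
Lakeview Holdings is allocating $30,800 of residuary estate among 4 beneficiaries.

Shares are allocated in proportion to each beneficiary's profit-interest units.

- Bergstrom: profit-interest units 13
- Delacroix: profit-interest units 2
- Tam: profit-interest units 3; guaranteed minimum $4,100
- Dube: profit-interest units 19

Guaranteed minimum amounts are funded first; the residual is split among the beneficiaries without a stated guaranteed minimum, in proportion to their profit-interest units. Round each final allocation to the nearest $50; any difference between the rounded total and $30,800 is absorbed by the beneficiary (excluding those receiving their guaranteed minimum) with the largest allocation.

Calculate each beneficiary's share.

Bergstrom: $10,200 · Delacroix: $1,550 · Tam: $4,100 · Dube: $14,950

Fund the minimums — Tam $4,100. Residual $26,700.
Residual split over remaining profit-interest units 34: Bergstrom 10,208.82 → $10,200; Delacroix 1,570.59 → $1,550; Dube 14,920.59 → $14,900.
Rounding difference +$50 applied to Dube → $14,950.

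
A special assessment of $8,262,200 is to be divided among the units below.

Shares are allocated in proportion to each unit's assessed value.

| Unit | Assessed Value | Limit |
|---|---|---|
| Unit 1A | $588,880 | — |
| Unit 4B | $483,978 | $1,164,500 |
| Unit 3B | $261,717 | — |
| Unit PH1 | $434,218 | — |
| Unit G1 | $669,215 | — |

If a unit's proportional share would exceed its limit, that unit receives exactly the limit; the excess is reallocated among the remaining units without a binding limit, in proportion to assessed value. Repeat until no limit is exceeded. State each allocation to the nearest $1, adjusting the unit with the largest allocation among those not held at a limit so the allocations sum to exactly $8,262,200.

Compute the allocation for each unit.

Unit 1A: $2,139,012 · Unit 4B: $1,164,500 · Unit 3B: $950,645 · Unit PH1: $1,577,227 · Unit G1: $2,430,816

Combined assessed value = 2,438,008.
Pro-rata shares before constraints: Unit 1A 1,995,663.81; Unit 4B 1,640,159.93; Unit 3B 886,936.47; Unit PH1 1,471,527.56; Unit G1 2,267,912.24.
Held at cap: Unit 4B ($1,164,500); balance $7,097,700 reallocated over remaining assessed value 1,954,030.
Remaining shares: Unit 1A 2,139,011.98 → $2,139,012; Unit 3B 950,644.95 → $950,645; Unit PH1 1,577,227.11 → $1,577,227; Unit G1 2,430,815.96 → $2,430,816.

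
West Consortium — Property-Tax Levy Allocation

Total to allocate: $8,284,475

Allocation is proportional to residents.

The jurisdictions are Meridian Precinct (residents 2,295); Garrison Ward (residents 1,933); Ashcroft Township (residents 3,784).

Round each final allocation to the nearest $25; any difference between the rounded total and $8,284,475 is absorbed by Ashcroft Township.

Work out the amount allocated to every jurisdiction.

Total residents = 8,012.
Raw shares: Meridian Precinct 2,295/8,012 × $8,284,475 = 2,373,049.19; Garrison Ward 1,933/8,012 × $8,284,475 = 1,998,738.16; Ashcroft Township 3,784/8,012 × $8,284,475 = 3,912,687.64.
Rounded to nearest $25: Meridian Precinct $2,373,050; Garrison Ward $1,998,750; Ashcroft Township $3,912,700. Sum = $8,284,500.
Difference $8,284,475 − $8,284,500 = −$25 applied to Ashcroft Township: Ashcroft Township becomes $3,912,675.

Meridian Precinct: $2,373,050; Garrison Ward: $1,998,750; Ashcroft Township: $3,912,675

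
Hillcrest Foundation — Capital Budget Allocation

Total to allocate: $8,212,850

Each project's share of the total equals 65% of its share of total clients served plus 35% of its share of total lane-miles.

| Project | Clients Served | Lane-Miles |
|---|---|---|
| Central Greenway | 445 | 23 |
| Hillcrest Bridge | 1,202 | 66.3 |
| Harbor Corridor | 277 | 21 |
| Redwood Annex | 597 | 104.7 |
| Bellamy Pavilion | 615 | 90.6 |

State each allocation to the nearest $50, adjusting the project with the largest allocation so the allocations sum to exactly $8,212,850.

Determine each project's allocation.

Central Greenway: $973,850 · Hillcrest Bridge: $2,669,750 · Harbor Corridor: $669,050 · Redwood Annex: $2,001,100 · Bellamy Pavilion: $1,899,100

Totals — clients served 3,136, lane-miles 305.6.
Combined weights (65% clients served + 35% lane-miles): Central Greenway 0.1186; Hillcrest Bridge 0.3251; Harbor Corridor 0.0815; Redwood Annex 0.2437; Bellamy Pavilion 0.2312.
Raw shares: Central Greenway 973,854.74; Hillcrest Bridge 2,669,764.47; Harbor Corridor 669,059.42; Redwood Annex 2,001,078.01; Bellamy Pavilion 1,899,093.36.
After rounding ($50): Central Greenway $973,850; Hillcrest Bridge $2,669,750; Harbor Corridor $669,050; Redwood Annex $2,001,100; Bellamy Pavilion $1,899,100. Sum = $8,212,850.
Sum already equals the total — no adjustment.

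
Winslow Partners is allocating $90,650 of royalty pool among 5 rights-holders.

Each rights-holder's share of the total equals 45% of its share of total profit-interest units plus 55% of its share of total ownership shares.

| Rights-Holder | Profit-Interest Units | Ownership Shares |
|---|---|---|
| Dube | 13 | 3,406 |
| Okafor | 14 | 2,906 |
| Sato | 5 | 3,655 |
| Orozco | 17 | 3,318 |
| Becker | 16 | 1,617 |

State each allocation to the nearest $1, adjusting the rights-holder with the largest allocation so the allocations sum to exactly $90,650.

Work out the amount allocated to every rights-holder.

Totals — profit-interest units 65, ownership shares 14,902.
Composite weights (45% profit-interest units + 55% ownership shares): Dube 0.2157; Okafor 0.2042; Sato 0.1695; Orozco 0.2402; Becker 0.1704.
Proportional shares: Dube 19,553.93; Okafor 18,508.66; Sato 15,366.39; Orozco 21,769.81; Becker 15,451.21.
Rounded to nearest $1: Dube $19,554; Okafor $18,509; Sato $15,366; Orozco $21,770; Becker $15,451. Sum = $90,650.
Rounded total matches; no reconciliation needed.

Dube: $19,554 | Okafor: $18,509 | Sato: $15,366 | Orozco: $21,770 | Becker: $15,451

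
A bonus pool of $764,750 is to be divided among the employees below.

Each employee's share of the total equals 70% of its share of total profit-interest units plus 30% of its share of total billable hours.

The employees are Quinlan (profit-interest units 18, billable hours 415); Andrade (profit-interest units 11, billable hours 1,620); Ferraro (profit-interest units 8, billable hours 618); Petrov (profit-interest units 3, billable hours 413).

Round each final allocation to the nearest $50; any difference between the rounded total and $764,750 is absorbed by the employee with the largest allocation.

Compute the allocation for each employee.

Totals — profit-interest units 40, billable hours 3,066.
Combined weights (70% profit-interest units + 30% billable hours): Quinlan 0.3556; Andrade 0.3510; Ferraro 0.2005; Petrov 0.0929.
Proportional shares: Quinlan 271,950.19; Andrade 268,436.98; Ferraro 153,309.18; Petrov 71,053.66.
After rounding ($50): Quinlan $271,950; Andrade $268,450; Ferraro $153,300; Petrov $71,050. Sum = $764,750.
No rounding difference to absorb.

Quinlan: $271,950; Andrade: $268,450; Ferraro: $153,300; Petrov: $71,050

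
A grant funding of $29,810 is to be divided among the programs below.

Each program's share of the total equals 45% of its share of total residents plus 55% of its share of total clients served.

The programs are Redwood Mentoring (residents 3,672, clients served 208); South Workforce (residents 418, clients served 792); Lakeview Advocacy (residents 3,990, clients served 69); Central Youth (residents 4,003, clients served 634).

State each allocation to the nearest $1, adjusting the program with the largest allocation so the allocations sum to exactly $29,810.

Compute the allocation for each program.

Redwood Mentoring: $6,079; South Workforce: $8,089; Lakeview Advocacy: $5,094; Central Youth: $10,548

Totals — residents 12,083, clients served 1,703.
Composite weights (45% residents + 55% clients served): Redwood Mentoring 0.2039; South Workforce 0.2714; Lakeview Advocacy 0.1709; Central Youth 0.3538.
Pro-rata amounts: Redwood Mentoring 6,079.14; South Workforce 8,088.98; Lakeview Advocacy 5,093.97; Central Youth 10,547.90.
At nearest $1: Redwood Mentoring $6,079; South Workforce $8,089; Lakeview Advocacy $5,094; Central Youth $10,548. Sum = $29,810.
No rounding difference to absorb.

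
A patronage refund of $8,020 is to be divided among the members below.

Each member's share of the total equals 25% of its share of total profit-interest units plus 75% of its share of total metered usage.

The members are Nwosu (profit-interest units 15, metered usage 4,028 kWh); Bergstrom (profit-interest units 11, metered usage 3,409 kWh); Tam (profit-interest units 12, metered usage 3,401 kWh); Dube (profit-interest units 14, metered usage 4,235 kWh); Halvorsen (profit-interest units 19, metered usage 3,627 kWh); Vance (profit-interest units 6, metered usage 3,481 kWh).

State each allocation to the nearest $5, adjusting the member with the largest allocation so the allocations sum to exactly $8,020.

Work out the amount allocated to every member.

Totals — profit-interest units 77, metered usage 22,181.
Combined weights (25% profit-interest units + 75% metered usage): Nwosu 0.1849; Bergstrom 0.1510; Tam 0.1540; Dube 0.1887; Halvorsen 0.1843; Vance 0.1372.
Pro-rata amounts: Nwosu 1,482.89; Bergstrom 1,210.87; Tam 1,234.74; Dube 1,512.98; Halvorsen 1,478.30; Vance 1,100.20.
Rounded to nearest $5: Nwosu $1,485; Bergstrom $1,210; Tam $1,235; Dube $1,515; Halvorsen $1,480; Vance $1,100. Sum = $8,025.
Difference $8,020 − $8,025 = −$5 applied to largest allocation (Dube): Dube becomes $1,510.

Nwosu: $1,485; Bergstrom: $1,210; Tam: $1,235; Dube: $1,510; Halvorsen: $1,480; Vance: $1,100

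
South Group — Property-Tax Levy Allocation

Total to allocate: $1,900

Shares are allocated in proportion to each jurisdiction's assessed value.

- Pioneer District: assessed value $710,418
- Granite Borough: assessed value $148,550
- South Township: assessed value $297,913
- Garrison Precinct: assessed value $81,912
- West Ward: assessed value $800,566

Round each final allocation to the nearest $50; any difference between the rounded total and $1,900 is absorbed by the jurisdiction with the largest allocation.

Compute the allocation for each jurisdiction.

Total assessed value = 2,039,359.
Raw shares: Pioneer District 710,418/2,039,359 × $1,900 = 661.87; Granite Borough 148,550/2,039,359 × $1,900 = 138.40; South Township 297,913/2,039,359 × $1,900 = 277.56; Garrison Precinct 81,912/2,039,359 × $1,900 = 76.31; West Ward 800,566/2,039,359 × $1,900 = 745.86.
At nearest $50: Pioneer District $650; Granite Borough $150; South Township $300; Garrison Precinct $100; West Ward $750. Sum = $1,950.
Difference $1,900 − $1,950 = −$50 applied to largest allocation (West Ward): West Ward becomes $700.

Pioneer District: $650 · Granite Borough: $150 · South Township: $300 · Garrison Precinct: $100 · West Ward: $700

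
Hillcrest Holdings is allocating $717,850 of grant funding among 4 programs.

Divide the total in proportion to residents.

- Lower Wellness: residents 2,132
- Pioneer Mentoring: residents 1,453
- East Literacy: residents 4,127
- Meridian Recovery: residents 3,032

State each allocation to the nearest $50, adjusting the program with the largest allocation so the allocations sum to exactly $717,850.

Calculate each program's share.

Residents total: 10,744.
Raw shares: Lower Wellness 2,132/10,744 × $717,850 = 142,447.52; Pioneer Mentoring 1,453/10,744 × $717,850 = 97,080.79; East Literacy 4,127/10,744 × $717,850 = 275,741.53; Meridian Recovery 3,032/10,744 × $717,850 = 202,580.16.
After rounding ($50): Lower Wellness $142,450; Pioneer Mentoring $97,100; East Literacy $275,750; Meridian Recovery $202,600. Sum = $717,900.
Difference $717,850 − $717,900 = −$50 applied to largest allocation (East Literacy): East Literacy becomes $275,700.

Lower Wellness: $142,450; Pioneer Mentoring: $97,100; East Literacy: $275,700; Meridian Recovery: $202,600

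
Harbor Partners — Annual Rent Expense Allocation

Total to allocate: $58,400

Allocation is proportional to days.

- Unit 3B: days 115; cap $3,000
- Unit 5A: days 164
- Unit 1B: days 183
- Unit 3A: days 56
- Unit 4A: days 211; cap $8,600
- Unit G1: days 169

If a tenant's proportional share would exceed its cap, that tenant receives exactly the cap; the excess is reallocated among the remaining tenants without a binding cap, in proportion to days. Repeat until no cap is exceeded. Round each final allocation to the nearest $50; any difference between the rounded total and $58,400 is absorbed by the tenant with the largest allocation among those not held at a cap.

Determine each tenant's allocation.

Combined days = 898.
Pro-rata shares before constraints: Unit 3B 7,478.84; Unit 5A 10,665.48; Unit 1B 11,901.11; Unit 3A 3,641.87; Unit 4A 13,722.05; Unit G1 10,990.65.
Held at cap: Unit 3B ($3,000), Unit 4A ($8,600); balance $46,800 reallocated over remaining days 572.
Redistributed shares: Unit 5A 13,418.18 → $13,400; Unit 1B 14,972.73 → $14,950; Unit 3A 4,581.82 → $4,600; Unit G1 13,827.27 → $13,850.

Unit 3B: $3,000 · Unit 5A: $13,400 · Unit 1B: $14,950 · Unit 3A: $4,600 · Unit 4A: $8,600 · Unit G1: $13,850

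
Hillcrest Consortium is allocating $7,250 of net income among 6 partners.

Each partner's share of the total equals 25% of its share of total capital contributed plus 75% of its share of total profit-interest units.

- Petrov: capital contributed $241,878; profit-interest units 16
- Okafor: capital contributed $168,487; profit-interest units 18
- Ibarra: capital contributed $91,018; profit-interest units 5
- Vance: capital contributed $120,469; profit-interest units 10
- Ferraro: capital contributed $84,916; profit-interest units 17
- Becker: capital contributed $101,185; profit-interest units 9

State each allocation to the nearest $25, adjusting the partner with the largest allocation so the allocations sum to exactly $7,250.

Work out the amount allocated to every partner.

Capital contributed total 807,953; profit-interest units total 75.
Composite weights (25% capital contributed + 75% profit-interest units): Petrov 0.2348; Okafor 0.2321; Ibarra 0.0782; Vance 0.1373; Ferraro 0.1963; Becker 0.1213.
Pro-rata amounts: Petrov 1,702.61; Okafor 1,682.97; Ibarra 566.68; Vance 995.25; Ferraro 1,422.99; Becker 879.49.
Rounded to nearest $25: Petrov $1,700; Okafor $1,675; Ibarra $575; Vance $1,000; Ferraro $1,425; Becker $875. Sum = $7,250.
Sum already equals the total — no adjustment.

Petrov: $1,700; Okafor: $1,675; Ibarra: $575; Vance: $1,000; Ferraro: $1,425; Becker: $875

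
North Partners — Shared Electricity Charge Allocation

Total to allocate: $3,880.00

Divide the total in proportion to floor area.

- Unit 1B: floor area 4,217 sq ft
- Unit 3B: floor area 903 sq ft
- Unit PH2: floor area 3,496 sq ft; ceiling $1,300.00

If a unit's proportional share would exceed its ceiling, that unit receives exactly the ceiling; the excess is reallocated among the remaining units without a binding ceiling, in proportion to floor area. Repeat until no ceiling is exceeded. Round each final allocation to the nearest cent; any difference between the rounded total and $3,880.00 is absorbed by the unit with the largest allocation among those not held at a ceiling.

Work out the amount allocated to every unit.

Floor area total: 8,616.
Pro-rata shares before constraints: Unit 1B 1,899.0204; Unit 3B 406.6435; Unit PH2 1,574.3361.
Cap binds for Unit PH2 ($1,300.00); balance $2,580.00 reallocated over remaining floor area 5,120.
Remaining shares: Unit 1B 2,124.9727 → $2,124.97; Unit 3B 455.0273 → $455.03.

Unit 1B: $2,124.97 | Unit 3B: $455.03 | Unit PH2: $1,300.00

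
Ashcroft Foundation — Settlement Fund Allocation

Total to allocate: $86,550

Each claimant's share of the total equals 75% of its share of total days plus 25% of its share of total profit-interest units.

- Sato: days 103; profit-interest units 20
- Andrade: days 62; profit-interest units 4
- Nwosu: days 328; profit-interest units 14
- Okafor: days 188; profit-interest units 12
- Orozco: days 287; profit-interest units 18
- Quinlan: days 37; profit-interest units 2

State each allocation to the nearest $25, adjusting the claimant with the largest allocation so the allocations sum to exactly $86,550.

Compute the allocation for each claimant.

Totals — days 1,005, profit-interest units 70.
Combined weights (75% days + 25% profit-interest units): Sato 0.1483; Andrade 0.0606; Nwosu 0.2948; Okafor 0.1832; Orozco 0.2785; Quinlan 0.0348.
Unrounded shares: Sato 12,834.87; Andrade 5,240.98; Nwosu 25,512.87; Okafor 15,852.12; Orozco 24,101.13; Quinlan 3,008.03.
Rounded to nearest $25: Sato $12,825; Andrade $5,250; Nwosu $25,525; Okafor $15,850; Orozco $24,100; Quinlan $3,000. Sum = $86,550.
Sum already equals the total — no adjustment.

Sato: $12,825; Andrade: $5,250; Nwosu: $25,525; Okafor: $15,850; Orozco: $24,100; Quinlan: $3,000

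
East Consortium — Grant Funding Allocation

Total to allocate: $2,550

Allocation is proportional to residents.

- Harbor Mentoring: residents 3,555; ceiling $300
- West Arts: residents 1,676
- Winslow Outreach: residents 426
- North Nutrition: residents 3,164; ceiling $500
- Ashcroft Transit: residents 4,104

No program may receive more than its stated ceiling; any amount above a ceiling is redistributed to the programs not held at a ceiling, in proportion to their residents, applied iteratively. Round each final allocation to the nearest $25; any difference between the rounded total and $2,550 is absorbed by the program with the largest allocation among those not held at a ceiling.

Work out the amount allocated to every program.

Total residents = 12,925.
Pro-rata shares before constraints: Harbor Mentoring 701.37; West Arts 330.66; Winslow Outreach 84.05; North Nutrition 624.23; Ashcroft Transit 809.69.
Held at cap: Harbor Mentoring ($300), North Nutrition ($500); residual $1,750 reallocated over remaining residents 6,206.
Remaining shares: West Arts 472.61 → $475; Winslow Outreach 120.13 → $125; Ashcroft Transit 1,157.27 → $1,150.

Harbor Mentoring: $300; West Arts: $475; Winslow Outreach: $125; North Nutrition: $500; Ashcroft Transit: $1,150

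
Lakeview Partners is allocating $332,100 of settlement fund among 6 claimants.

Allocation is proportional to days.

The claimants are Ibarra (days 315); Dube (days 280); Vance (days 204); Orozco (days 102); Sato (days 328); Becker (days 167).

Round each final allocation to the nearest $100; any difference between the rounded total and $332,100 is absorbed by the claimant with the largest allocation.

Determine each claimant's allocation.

Ibarra: $74,900 | Dube: $66,600 | Vance: $48,500 | Orozco: $24,300 | Sato: $78,100 | Becker: $39,700

Sum of days: 1,396.
Proportional shares: Ibarra 315/1,396 × $332,100 = 74,936.60; Dube 280/1,396 × $332,100 = 66,610.32; Vance 204/1,396 × $332,100 = 48,530.37; Orozco 102/1,396 × $332,100 = 24,265.19; Sato 328/1,396 × $332,100 = 78,029.23; Becker 167/1,396 × $332,100 = 39,728.30.
At nearest $100: Ibarra $74,900; Dube $66,600; Vance $48,500; Orozco $24,300; Sato $78,000; Becker $39,700. Sum = $332,000.
Difference $332,100 − $332,000 = +$100 applied to largest allocation (Sato): Sato becomes $78,100.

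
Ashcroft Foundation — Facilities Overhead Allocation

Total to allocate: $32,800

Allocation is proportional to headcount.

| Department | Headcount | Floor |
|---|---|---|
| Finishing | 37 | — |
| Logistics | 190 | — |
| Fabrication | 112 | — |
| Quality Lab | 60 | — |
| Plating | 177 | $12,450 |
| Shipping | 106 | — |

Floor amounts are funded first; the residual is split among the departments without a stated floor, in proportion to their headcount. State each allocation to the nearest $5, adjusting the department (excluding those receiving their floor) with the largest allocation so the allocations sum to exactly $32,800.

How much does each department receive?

Guaranteed amounts: Plating $12,450. Balance $20,350.
Balance split over remaining headcount 505: Finishing 1,490.99 → $1,490; Logistics 7,656.44 → $7,655; Fabrication 4,513.27 → $4,515; Quality Lab 2,417.82 → $2,420; Shipping 4,271.49 → $4,270.

Finishing: $1,490 · Logistics: $7,655 · Fabrication: $4,515 · Quality Lab: $2,420 · Plating: $12,450 · Shipping: $4,270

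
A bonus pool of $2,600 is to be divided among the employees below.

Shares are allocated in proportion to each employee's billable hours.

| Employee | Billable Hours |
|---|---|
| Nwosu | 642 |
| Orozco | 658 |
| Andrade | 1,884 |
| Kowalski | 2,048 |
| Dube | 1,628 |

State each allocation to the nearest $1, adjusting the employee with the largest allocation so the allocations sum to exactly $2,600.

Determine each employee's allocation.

Nwosu: $243 | Orozco: $249 | Andrade: $714 | Kowalski: $777 | Dube: $617

Combined billable hours = 6,860.
Proportional shares: Nwosu 642/6,860 × $2,600 = 243.32; Orozco 658/6,860 × $2,600 = 249.39; Andrade 1,884/6,860 × $2,600 = 714.05; Kowalski 2,048/6,860 × $2,600 = 776.21; Dube 1,628/6,860 × $2,600 = 617.03.
At nearest $1: Nwosu $243; Orozco $249; Andrade $714; Kowalski $776; Dube $617. Sum = $2,599.
Difference $2,600 − $2,599 = +$1 applied to largest allocation (Kowalski): Kowalski becomes $777.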